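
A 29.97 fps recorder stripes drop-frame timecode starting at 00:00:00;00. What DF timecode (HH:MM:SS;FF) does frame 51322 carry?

Ten DF minutes hold 17982 frames, so frame 51322 lies in block 2 (frames 35964–53945) with 15358 frames into that block.
The block's first minute is 1800 frames and the rest 1798 each; 15358 frames reaches minute 8, so 2 × 18 + 8 × 2 = 52 labels have been skipped so far.
Adding those back, label number 51322 + 52 = 51374 at 30 labels/s is 1712 s + 14 f = 0 h 28 min 32 s frame 14, i.e. 00:28:32;14.

00:28:32;14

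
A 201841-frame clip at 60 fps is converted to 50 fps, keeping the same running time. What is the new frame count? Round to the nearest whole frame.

168201 frames

Frames at target rate = 201841 × (50) / (60) = 1009205/6 ≈ 168200.833.
Nearest whole frame: 168201.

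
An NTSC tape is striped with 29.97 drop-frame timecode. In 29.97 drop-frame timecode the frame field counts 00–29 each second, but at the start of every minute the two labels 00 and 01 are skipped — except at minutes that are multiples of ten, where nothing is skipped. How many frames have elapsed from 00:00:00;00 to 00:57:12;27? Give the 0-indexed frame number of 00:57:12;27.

Complete 10-minute blocks: 5, each 17982 frames → 89910.
Remaining 7 whole minutes in the current block: 1800 + 6 × 1798 = 12588 frames.
Within the current minute: 12 × 30 + 27 − 2 = 385 (labels ;00/;01 skipped at this minute). Total = 89910 + 12588 + 385 = 102883.

102883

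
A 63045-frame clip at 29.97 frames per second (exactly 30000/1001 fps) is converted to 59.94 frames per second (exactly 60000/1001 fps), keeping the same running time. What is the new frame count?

Frames at target rate = 63045 × (60000/1001) / (30000/1001) = 126090.

126090 frames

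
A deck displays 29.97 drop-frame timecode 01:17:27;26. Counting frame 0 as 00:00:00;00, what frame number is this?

139296

Complete 10-minute blocks: 7, each 17982 frames → 125874.
Remaining 7 whole minutes in the current block: 1800 + 6 × 1798 = 12588 frames.
Within the current minute: 27 × 30 + 26 − 2 = 834 (labels ;00/;01 skipped at this minute). Total = 125874 + 12588 + 834 = 139296.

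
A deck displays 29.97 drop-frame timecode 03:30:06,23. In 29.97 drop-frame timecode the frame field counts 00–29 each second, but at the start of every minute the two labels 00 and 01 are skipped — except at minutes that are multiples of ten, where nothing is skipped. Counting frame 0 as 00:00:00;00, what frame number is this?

Complete 10-minute blocks: 21, each 17982 frames → 377622.
Remaining 0 whole minutes in the current block: 0 frames.
Within the current minute: 6 × 30 + 23 = 203. Total = 377622 + 0 + 203 = 377825.

377825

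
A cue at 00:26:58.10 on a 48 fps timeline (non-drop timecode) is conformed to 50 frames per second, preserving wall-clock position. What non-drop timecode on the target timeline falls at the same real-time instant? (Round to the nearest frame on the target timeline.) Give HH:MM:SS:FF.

00:26:58:10

Source frame index: (0×3600 + 26×60 + 58) × 48 + 10 = 77674.
Real time: 77674 / (48) = 38837/24 s.
Target frame: (38837/24) × (50) = 970925/12 ≈ 80910.417 → 80910.
At 50 labels/s: frame 80910 → 00:26:58:10.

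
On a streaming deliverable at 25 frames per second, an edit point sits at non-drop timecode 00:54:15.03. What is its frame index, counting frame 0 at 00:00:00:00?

Total seconds to the label: (0 × 3600 + 54 × 60 + 15) = 3255.
Frame index = 3255 × 25 + 3 = 81378.

81378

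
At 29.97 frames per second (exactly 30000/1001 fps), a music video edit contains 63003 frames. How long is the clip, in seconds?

Running time = 63003 / (30000/1001) = 2102.2001 s.

2102.2001 seconds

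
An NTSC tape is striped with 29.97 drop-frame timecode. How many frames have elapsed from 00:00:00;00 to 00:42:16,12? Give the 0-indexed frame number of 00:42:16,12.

As if non-drop at 30 labels/s: (0 × 3600 + 42 × 60 + 16) × 30 + 12 = 76092.
Minute boundaries passed: 42; those not divisible by 10: 42 − 4 = 38; dropped labels = 2 × 38 = 76.
Actual frame index = 76092 − 76 = 76016.

76016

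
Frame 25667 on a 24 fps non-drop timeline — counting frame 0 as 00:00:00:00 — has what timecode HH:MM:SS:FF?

00:17:49:11

25667 ÷ 24 = 1069 full seconds, remainder 11 frames.
1069 s = 0 h 17 min 49 s.
Timecode: 00:17:49:11.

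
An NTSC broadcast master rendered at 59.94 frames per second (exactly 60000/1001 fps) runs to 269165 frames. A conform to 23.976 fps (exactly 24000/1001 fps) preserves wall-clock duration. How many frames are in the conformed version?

Target frames = source frames × (target rate / source rate) = 269165 × (24000/1001)/(60000/1001) = 269165 × 2/5 = 107666.

107666 frames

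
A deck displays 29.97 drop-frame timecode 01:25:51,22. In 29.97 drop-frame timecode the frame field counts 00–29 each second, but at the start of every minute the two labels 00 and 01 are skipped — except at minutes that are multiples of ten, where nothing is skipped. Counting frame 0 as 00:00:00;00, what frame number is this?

154398

As if non-drop at 30 labels/s: (1 × 3600 + 25 × 60 + 51) × 30 + 22 = 154552.
Minute boundaries passed: 85; those not divisible by 10: 85 − 8 = 77; dropped labels = 2 × 77 = 154.
Actual frame index = 154552 − 154 = 154398.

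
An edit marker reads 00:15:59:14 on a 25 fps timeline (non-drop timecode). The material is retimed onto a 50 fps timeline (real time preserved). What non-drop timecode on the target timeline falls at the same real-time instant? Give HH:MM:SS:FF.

Source frame index: (0×3600 + 15×60 + 59) × 25 + 14 = 23989.
Real time: 23989 / (25) = 23989/25 s.
Target frame: (23989/25) × (50) = 47978.
At 50 labels/s: frame 47978 → 00:15:59:28.

00:15:59:28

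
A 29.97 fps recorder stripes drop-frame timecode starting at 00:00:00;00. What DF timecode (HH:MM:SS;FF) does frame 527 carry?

00:00:17;17

Ten DF minutes hold 17982 frames, so frame 527 lies in block 0 (frames 0–17981) with 527 frames into that block.
The block's first minute is 1800 frames and the rest 1798 each; 527 frames reaches minute 0, so 0 × 18 + 0 × 2 = 0 labels have been skipped so far.
Adding those back, label number 527 + 0 = 527 at 30 labels/s is 17 s + 17 f = 0 h 0 min 17 s frame 17, i.e. 00:00:17;17.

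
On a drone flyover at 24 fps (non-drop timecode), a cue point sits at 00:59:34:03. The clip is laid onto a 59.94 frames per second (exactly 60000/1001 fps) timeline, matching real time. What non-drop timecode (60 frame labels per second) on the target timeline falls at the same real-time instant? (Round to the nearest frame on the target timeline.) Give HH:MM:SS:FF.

00:59:30:33

Source frame index: (0×3600 + 59×60 + 34) × 24 + 3 = 85779.
Real time: 85779 / (24) = 28593/8 s.
Target frame: (28593/8) × (60000/1001) = 214447500/1001 ≈ 214233.267 → 214233.
At 60 labels/s: frame 214233 → 00:59:30:33.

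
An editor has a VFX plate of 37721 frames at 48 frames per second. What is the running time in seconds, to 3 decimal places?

Running time = 37721 × 1/48 = 37721/48 s ≈ 785.854 s.

785.854 seconds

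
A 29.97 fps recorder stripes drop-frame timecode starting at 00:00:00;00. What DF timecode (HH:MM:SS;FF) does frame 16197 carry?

Each 10-minute DF block holds 10 × 60 × 30 − 9 × 2 = 17982 frames. 16197 ÷ 17982 → 0 full blocks, remainder 16197.
Within the partial block the first minute is 1800 frames and each further minute 1798, so 9 further minute boundaries passed. Total skipped labels = 18 × 0 + 2 × 9 = 18.
Non-drop label index = 16197 + 18 = 16215; at 30 labels/s that is 00:09:00:15, i.e. DF 00:09:00;15.

00:09:00;15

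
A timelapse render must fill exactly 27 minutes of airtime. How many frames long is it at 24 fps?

27 min = 1620 s.
Frames = 1620 × 24 = 38880.

38880 frames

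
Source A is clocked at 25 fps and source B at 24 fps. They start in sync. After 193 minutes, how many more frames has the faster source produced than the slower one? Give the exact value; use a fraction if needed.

193 min = 11580 s.
A emits 25 × 11580 = 289500 frames; B emits 24 × 11580 = 277920.
Difference = 11580 frames; B is behind A.

11580 frames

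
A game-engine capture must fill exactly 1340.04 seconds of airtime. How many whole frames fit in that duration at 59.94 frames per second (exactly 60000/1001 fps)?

80322 frames

Frames = 1340.04 × 60000/1001 = 6184800/77 ≈ 80322.0779.
Complete frames: 80322.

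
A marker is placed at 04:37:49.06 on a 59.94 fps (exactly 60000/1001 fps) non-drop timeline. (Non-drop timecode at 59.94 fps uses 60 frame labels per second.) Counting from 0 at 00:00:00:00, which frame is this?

Total seconds to the label: (4 × 3600 + 37 × 60 + 49) = 16669.
Frame index = 16669 × 60 + 6 = 1000146.

1000146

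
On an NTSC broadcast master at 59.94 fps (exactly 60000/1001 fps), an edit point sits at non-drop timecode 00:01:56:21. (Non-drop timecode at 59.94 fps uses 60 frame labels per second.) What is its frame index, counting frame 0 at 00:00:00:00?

Total seconds to the label: (0 × 3600 + 1 × 60 + 56) = 116.
Frame index = 116 × 60 + 21 = 6981.

frame 6981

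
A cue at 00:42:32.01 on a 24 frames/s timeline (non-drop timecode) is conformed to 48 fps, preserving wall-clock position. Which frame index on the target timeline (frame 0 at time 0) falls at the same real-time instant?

frame 122498

Source frame index: (0×3600 + 42×60 + 32) × 24 + 1 = 61249.
Real time: 61249 / (24) = 61249/24 s.
Target frame: (61249/24) × (48) = 122498.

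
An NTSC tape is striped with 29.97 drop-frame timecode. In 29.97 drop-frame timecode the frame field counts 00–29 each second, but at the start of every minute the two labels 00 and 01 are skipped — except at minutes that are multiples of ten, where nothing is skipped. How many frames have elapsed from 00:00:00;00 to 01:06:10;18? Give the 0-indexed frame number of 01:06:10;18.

Complete 10-minute blocks: 6, each 17982 frames → 107892.
Remaining 6 whole minutes in the current block: 1800 + 5 × 1798 = 10790 frames.
Within the current minute: 10 × 30 + 18 − 2 = 316 (labels ;00/;01 skipped at this minute). Total = 107892 + 10790 + 316 = 118998.

118998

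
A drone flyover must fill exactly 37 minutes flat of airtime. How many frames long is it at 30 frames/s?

66600 frames

37 min = 2220 s.
Frames = 2220 × 30 = 66600.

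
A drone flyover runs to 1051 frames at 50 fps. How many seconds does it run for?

Running time = 1051 / (50) = 21.02 s.

21.02 seconds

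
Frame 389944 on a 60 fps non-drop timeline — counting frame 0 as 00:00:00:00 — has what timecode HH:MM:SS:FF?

01:48:19:04

389944 ÷ 60 = 6499 full seconds, remainder 4 frames.
6499 s = 1 h 48 min 19 s.
Timecode: 01:48:19:04.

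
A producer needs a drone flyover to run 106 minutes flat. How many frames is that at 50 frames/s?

106 min = 6360 s.
Frames = 6360 × 50 = 318000.

318000 frames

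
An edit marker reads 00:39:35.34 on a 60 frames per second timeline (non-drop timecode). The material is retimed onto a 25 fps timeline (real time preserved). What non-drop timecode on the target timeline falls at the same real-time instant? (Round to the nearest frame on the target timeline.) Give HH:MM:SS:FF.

00:39:35:14

Source frame index: (0×3600 + 39×60 + 35) × 60 + 34 = 142534.
Real time: 142534 / (60) = 71267/30 s.
Target frame: (71267/30) × (25) = 356335/6 ≈ 59389.167 → 59389.
At 25 labels/s: frame 59389 → 00:39:35:14.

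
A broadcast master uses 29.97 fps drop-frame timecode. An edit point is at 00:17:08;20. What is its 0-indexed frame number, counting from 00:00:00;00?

As if non-drop at 30 labels/s: (0 × 3600 + 17 × 60 + 8) × 30 + 20 = 30860.
Minute boundaries passed: 17; those not divisible by 10: 17 − 1 = 16; dropped labels = 2 × 16 = 32.
Actual frame index = 30860 − 32 = 30828.

30828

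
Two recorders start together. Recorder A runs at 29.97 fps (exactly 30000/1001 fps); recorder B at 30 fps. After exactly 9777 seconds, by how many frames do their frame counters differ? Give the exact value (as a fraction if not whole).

293310/1001 frames

A emits 30000/1001 × 9777 = 293310000/1001 frames; B emits 30 × 9777 = 293310.
Difference = 293310/1001 frames (≈ 293.0170); B is ahead of A.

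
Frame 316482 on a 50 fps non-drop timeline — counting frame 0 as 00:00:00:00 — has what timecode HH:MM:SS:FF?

316482 ÷ 50 = 6329 full seconds, remainder 32 frames.
6329 s = 1 h 45 min 29 s.
Timecode: 01:45:29:32.

01:45:29:32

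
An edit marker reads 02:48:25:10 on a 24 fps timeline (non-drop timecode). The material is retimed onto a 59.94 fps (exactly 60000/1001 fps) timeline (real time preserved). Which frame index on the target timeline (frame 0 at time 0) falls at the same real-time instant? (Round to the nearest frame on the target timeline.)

Source frame index: (2×3600 + 48×60 + 25) × 24 + 10 = 242530.
Real time: 242530 / (24) = 121265/12 s.
Target frame: (121265/12) × (60000/1001) = 606325000/1001 ≈ 605719.281 → 605719.

frame 605719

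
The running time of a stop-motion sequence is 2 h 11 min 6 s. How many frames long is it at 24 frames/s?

2 h 11 min 6 s = 7866 s.
Frames = 7866 × 24 = 188784.

188784 frames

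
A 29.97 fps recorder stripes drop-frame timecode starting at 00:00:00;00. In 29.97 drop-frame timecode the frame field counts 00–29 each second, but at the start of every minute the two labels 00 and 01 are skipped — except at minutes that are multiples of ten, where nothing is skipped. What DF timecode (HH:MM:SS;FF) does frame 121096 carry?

Each 10-minute DF block holds 10 × 60 × 30 − 9 × 2 = 17982 frames. 121096 ÷ 17982 → 6 full blocks, remainder 13204.
Within the partial block the first minute is 1800 frames and each further minute 1798, so 7 further minute boundaries passed. Total skipped labels = 18 × 6 + 2 × 7 = 122.
Non-drop label index = 121096 + 122 = 121218; at 30 labels/s that is 01:07:20:18, i.e. DF 01:07:20;18.

01:07:20;18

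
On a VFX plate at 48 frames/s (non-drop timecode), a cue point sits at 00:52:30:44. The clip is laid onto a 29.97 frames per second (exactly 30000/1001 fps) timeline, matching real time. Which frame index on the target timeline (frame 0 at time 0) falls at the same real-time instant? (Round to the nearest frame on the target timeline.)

frame 94433

Source frame index: (0×3600 + 52×60 + 30) × 48 + 44 = 151244.
Real time: 151244 / (48) = 37811/12 s.
Target frame: (37811/12) × (30000/1001) = 94527500/1001 ≈ 94433.067 → 94433.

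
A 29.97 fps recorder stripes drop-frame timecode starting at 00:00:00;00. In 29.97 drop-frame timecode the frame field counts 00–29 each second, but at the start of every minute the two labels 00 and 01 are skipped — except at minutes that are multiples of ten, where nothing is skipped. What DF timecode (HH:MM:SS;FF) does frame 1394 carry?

00:00:46;14

Ten DF minutes hold 17982 frames, so frame 1394 lies in block 0 (frames 0–17981) with 1394 frames into that block.
The block's first minute is 1800 frames and the rest 1798 each; 1394 frames reaches minute 0, so 0 × 18 + 0 × 2 = 0 labels have been skipped so far.
Adding those back, label number 1394 + 0 = 1394 at 30 labels/s is 46 s + 14 f = 0 h 0 min 46 s frame 14, i.e. 00:00:46;14.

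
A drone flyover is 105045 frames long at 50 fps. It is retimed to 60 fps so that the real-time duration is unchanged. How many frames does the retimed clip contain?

126054 frames

Target frames = source frames × (target rate / source rate) = 105045 × (60)/(50) = 105045 × 6/5 = 126054.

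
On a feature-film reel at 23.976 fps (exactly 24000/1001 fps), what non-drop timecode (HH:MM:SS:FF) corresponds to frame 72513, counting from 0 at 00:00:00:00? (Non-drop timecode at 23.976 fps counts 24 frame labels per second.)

72513 ÷ 24 = 3021 full seconds, remainder 9 frames.
3021 s = 0 h 50 min 21 s.
Timecode: 00:50:21:09.

00:50:21:09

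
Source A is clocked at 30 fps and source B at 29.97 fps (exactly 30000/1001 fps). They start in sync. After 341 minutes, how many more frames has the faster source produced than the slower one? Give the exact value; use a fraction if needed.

55800/91 frames

341 min = 20460 s.
A emits 30 × 20460 = 613800 frames; B emits 30000/1001 × 20460 = 55800000/91.
Difference = 55800/91 frames (≈ 613.1868); B is behind A.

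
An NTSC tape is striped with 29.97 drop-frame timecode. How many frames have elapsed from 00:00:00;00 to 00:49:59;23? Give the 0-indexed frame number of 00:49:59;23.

89903

As if non-drop at 30 labels/s: (0 × 3600 + 49 × 60 + 59) × 30 + 23 = 89993.
Minute boundaries passed: 49; those not divisible by 10: 49 − 4 = 45; dropped labels = 2 × 45 = 90.
Actual frame index = 89993 − 90 = 89903.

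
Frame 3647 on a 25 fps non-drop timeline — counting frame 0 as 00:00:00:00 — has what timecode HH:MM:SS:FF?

00:02:25:22

3647 ÷ 25 = 145 full seconds, remainder 22 frames.
145 s = 0 h 2 min 25 s.
Timecode: 00:02:25:22.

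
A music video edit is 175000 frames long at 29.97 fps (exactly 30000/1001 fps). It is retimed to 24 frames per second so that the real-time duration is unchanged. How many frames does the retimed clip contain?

140140 frames

Target frames = source frames × (target rate / source rate) = 175000 × (24)/(30000/1001) = 175000 × 1001/1250 = 140140.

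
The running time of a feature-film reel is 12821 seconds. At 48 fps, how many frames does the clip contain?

Frames = 12821 × 48 = 615408.

615408 frames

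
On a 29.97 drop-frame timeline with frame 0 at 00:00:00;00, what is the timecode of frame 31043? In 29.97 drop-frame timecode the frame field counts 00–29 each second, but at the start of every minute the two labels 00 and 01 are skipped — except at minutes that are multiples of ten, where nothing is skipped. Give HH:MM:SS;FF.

00:17:15;25

Ten DF minutes hold 17982 frames, so frame 31043 lies in block 1 (frames 17982–35963) with 13061 frames into that block.
The block's first minute is 1800 frames and the rest 1798 each; 13061 frames reaches minute 7, so 1 × 18 + 7 × 2 = 32 labels have been skipped so far.
Adding those back, label number 31043 + 32 = 31075 at 30 labels/s is 1035 s + 25 f = 0 h 17 min 15 s frame 25, i.e. 00:17:15;25.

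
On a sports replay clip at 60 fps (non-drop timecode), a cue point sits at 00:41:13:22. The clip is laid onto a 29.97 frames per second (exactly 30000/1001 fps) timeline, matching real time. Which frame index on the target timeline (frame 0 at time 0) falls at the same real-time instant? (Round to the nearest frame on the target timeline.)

Source frame index: (0×3600 + 41×60 + 13) × 60 + 22 = 148402.
Real time: 148402 / (60) = 74201/30 s.
Target frame: (74201/30) × (30000/1001) = 74201000/1001 ≈ 74126.873 → 74127.

frame 74127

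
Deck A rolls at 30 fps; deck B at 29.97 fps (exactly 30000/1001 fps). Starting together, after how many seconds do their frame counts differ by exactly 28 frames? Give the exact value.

14014/15 seconds

The gap grows by |30000/1001 − 30| = 30/1001 frames per second.
Time for a 28-frame gap: 28 ÷ (30/1001) = 14014/15 s.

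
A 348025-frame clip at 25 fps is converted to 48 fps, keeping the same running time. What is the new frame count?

668208 frames

Target frames = source frames × (target rate / source rate) = 348025 × (48)/(25) = 348025 × 48/25 = 668208.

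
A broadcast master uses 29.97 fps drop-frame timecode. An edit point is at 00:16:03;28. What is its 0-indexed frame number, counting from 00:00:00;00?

As if non-drop at 30 labels/s: (0 × 3600 + 16 × 60 + 3) × 30 + 28 = 28918.
Minute boundaries passed: 16; those not divisible by 10: 16 − 1 = 15; dropped labels = 2 × 15 = 30.
Actual frame index = 28918 − 30 = 28888.

28888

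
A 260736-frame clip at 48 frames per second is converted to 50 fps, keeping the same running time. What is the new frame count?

Target frames = source frames × (target rate / source rate) = 260736 × (50)/(48) = 260736 × 25/24 = 271600.

271600 frames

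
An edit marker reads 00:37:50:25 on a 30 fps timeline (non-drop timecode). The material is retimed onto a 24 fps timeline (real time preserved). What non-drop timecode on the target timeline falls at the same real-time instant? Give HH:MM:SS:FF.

00:37:50:20

Source frame index: (0×3600 + 37×60 + 50) × 30 + 25 = 68125.
Real time: 68125 / (30) = 13625/6 s.
Target frame: (13625/6) × (24) = 54500.
At 24 labels/s: frame 54500 → 00:37:50:20.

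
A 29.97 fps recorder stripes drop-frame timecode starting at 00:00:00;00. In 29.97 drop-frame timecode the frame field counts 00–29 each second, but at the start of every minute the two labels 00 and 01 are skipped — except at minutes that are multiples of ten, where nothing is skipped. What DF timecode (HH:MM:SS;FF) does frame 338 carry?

00:00:11;08

Each 10-minute DF block holds 10 × 60 × 30 − 9 × 2 = 17982 frames. 338 ÷ 17982 → 0 full blocks, remainder 338.
Within the partial block the first minute is 1800 frames and each further minute 1798, so 0 further minute boundaries passed. Total skipped labels = 18 × 0 + 2 × 0 = 0.
Non-drop label index = 338 + 0 = 338; at 30 labels/s that is 00:00:11:08, i.e. DF 00:00:11;08.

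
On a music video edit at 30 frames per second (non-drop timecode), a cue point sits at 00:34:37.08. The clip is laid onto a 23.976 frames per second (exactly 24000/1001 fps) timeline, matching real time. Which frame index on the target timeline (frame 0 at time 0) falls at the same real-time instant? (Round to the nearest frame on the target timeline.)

Source frame index: (0×3600 + 34×60 + 37) × 30 + 8 = 62318.
Real time: 62318 / (30) = 31159/15 s.
Target frame: (31159/15) × (24000/1001) = 49854400/1001 ≈ 49804.595 → 49805.

frame 49805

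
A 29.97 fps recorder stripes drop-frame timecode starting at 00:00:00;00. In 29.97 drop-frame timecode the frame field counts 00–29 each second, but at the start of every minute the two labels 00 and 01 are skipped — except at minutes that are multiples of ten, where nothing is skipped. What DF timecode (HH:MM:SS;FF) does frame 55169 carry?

Each 10-minute DF block holds 10 × 60 × 30 − 9 × 2 = 17982 frames. 55169 ÷ 17982 → 3 full blocks, remainder 1223.
Within the partial block the first minute is 1800 frames and each further minute 1798, so 0 further minute boundaries passed. Total skipped labels = 18 × 3 + 2 × 0 = 54.
Non-drop label index = 55169 + 54 = 55223; at 30 labels/s that is 00:30:40:23, i.e. DF 00:30:40;23.

00:30:40;23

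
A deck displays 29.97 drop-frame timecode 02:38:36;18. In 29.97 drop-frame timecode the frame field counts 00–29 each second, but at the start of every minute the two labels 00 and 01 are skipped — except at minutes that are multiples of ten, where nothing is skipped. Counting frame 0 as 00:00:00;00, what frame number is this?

285212

Complete 10-minute blocks: 15, each 17982 frames → 269730.
Remaining 8 whole minutes in the current block: 1800 + 7 × 1798 = 14386 frames.
Within the current minute: 36 × 30 + 18 − 2 = 1096 (labels ;00/;01 skipped at this minute). Total = 269730 + 14386 + 1096 = 285212.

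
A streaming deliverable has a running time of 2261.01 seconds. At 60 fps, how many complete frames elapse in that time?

Frames = 2261.01 × 60 = 678303/5 ≈ 135660.6000.
Complete frames: 135660.

135660 frames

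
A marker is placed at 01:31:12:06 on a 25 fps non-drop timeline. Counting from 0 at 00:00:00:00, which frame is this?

Total seconds to the label: (1 × 3600 + 31 × 60 + 12) = 5472.
Frame index = 5472 × 25 + 6 = 136806.

136806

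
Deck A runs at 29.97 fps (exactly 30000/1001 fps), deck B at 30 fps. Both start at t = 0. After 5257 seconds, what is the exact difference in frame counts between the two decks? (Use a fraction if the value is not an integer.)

A emits 30000/1001 × 5257 = 22530000/143 frames; B emits 30 × 5257 = 157710.
Difference = 22530/143 frames (≈ 157.5524); B is ahead of A.

22530/143 frames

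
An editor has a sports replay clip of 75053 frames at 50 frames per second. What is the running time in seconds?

1501.06 seconds

Running time = 75053 / (50) = 1501.06 s.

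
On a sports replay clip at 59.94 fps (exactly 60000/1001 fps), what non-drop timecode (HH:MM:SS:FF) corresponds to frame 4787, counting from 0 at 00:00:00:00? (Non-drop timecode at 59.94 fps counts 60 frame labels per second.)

00:01:19:47

4787 ÷ 60 = 79 full seconds, remainder 47 frames.
79 s = 0 h 1 min 19 s.
Timecode: 00:01:19:47.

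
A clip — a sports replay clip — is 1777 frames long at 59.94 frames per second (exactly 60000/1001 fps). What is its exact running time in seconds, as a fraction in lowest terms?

1778777/60000 seconds

Running time = 1777 ÷ (60000/1001) = 1777 × 1001/60000 = 1778777/60000 s.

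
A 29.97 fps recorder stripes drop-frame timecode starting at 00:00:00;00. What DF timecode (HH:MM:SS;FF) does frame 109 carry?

Each 10-minute DF block holds 10 × 60 × 30 − 9 × 2 = 17982 frames. 109 ÷ 17982 → 0 full blocks, remainder 109.
Within the partial block the first minute is 1800 frames and each further minute 1798, so 0 further minute boundaries passed. Total skipped labels = 18 × 0 + 2 × 0 = 0.
Non-drop label index = 109 + 0 = 109; at 30 labels/s that is 00:00:03:19, i.e. DF 00:00:03;19.

00:00:03;19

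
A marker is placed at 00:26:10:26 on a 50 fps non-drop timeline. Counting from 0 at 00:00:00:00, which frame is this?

Total seconds to the label: (0 × 3600 + 26 × 60 + 10) = 1570.
Frame index = 1570 × 50 + 26 = 78526.

frame 78526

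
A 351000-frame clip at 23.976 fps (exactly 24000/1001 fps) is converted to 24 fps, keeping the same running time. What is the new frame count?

Target frames = source frames × (target rate / source rate) = 351000 × (24)/(24000/1001) = 351000 × 1001/1000 = 351351.

351351 frames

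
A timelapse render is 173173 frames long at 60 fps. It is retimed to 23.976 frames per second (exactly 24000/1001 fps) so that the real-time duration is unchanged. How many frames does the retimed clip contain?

Target frames = source frames × (target rate / source rate) = 173173 × (24000/1001)/(60) = 173173 × 400/1001 = 69200.

69200 frames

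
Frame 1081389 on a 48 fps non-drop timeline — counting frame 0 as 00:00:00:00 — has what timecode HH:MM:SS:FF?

1081389 ÷ 48 = 22528 full seconds, remainder 45 frames.
22528 s = 6 h 15 min 28 s.
Timecode: 06:15:28:45.

06:15:28:45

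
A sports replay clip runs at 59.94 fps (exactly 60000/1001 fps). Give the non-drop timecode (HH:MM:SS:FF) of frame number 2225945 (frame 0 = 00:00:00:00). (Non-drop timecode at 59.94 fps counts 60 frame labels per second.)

2225945 ÷ 60 = 37099 full seconds, remainder 5 frames.
37099 s = 10 h 18 min 19 s.
Timecode: 10:18:19:05.

10:18:19:05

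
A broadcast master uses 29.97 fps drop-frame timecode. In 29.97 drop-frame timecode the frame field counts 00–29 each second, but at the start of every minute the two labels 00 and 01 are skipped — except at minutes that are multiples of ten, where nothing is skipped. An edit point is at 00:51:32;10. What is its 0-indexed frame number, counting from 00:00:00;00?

Complete 10-minute blocks: 5, each 17982 frames → 89910.
Remaining 1 whole minute in the current block: 1800 + 0 × 1798 = 1800 frames.
Within the current minute: 32 × 30 + 10 − 2 = 968 (labels ;00/;01 skipped at this minute). Total = 89910 + 1800 + 968 = 92678.

92678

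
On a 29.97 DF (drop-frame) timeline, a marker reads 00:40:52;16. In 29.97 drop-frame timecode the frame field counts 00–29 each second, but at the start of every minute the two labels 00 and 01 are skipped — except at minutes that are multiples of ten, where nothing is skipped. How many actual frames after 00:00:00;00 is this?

Complete 10-minute blocks: 4, each 17982 frames → 71928.
Remaining 0 whole minutes in the current block: 0 frames.
Within the current minute: 52 × 30 + 16 = 1576. Total = 71928 + 0 + 1576 = 73504.

73504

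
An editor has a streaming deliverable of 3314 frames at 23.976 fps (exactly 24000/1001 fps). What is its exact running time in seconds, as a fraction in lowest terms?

Running time = 3314 ÷ (24000/1001) = 3314 × 1001/24000 = 1658657/12000 s.

1658657/12000 seconds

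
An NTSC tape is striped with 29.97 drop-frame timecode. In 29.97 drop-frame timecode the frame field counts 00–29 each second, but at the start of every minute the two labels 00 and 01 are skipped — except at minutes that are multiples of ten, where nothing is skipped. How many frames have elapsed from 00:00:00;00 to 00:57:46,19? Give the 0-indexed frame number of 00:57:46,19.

Complete 10-minute blocks: 5, each 17982 frames → 89910.
Remaining 7 whole minutes in the current block: 1800 + 6 × 1798 = 12588 frames.
Within the current minute: 46 × 30 + 19 − 2 = 1397 (labels ;00/;01 skipped at this minute). Total = 89910 + 12588 + 1397 = 103895.

103895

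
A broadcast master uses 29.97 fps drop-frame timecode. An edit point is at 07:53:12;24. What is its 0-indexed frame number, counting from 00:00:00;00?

850932

As if non-drop at 30 labels/s: (7 × 3600 + 53 × 60 + 12) × 30 + 24 = 851784.
Minute boundaries passed: 473; those not divisible by 10: 473 − 47 = 426; dropped labels = 2 × 426 = 852.
Actual frame index = 851784 − 852 = 850932.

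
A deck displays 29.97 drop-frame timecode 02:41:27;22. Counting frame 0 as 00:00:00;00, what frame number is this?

Complete 10-minute blocks: 16, each 17982 frames → 287712.
Remaining 1 whole minute in the current block: 1800 + 0 × 1798 = 1800 frames.
Within the current minute: 27 × 30 + 22 − 2 = 830 (labels ;00/;01 skipped at this minute). Total = 287712 + 1800 + 830 = 290342.

290342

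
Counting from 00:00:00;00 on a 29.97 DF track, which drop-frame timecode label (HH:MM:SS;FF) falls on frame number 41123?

00:22:52;03

Each 10-minute DF block holds 10 × 60 × 30 − 9 × 2 = 17982 frames. 41123 ÷ 17982 → 2 full blocks, remainder 5159.
Within the partial block the first minute is 1800 frames and each further minute 1798, so 2 further minute boundaries passed. Total skipped labels = 18 × 2 + 2 × 2 = 40.
Non-drop label index = 41123 + 40 = 41163; at 30 labels/s that is 00:22:52:03, i.e. DF 00:22:52;03.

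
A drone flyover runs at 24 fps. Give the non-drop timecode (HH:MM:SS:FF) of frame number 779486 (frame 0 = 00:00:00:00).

779486 ÷ 24 = 32478 full seconds, remainder 14 frames.
32478 s = 9 h 1 min 18 s.
Timecode: 09:01:18:14.

09:01:18:14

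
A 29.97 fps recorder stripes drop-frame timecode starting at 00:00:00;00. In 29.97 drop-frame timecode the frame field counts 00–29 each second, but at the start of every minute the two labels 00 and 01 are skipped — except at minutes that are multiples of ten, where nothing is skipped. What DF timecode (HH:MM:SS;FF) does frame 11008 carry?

00:06:07;10

Ten DF minutes hold 17982 frames, so frame 11008 lies in block 0 (frames 0–17981) with 11008 frames into that block.
The block's first minute is 1800 frames and the rest 1798 each; 11008 frames reaches minute 6, so 0 × 18 + 6 × 2 = 12 labels have been skipped so far.
Adding those back, label number 11008 + 12 = 11020 at 30 labels/s is 367 s + 10 f = 0 h 6 min 7 s frame 10, i.e. 00:06:07;10.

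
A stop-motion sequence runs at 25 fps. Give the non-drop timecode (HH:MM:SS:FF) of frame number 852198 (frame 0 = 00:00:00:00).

852198 ÷ 25 = 34087 full seconds, remainder 23 frames.
34087 s = 9 h 28 min 7 s.
Timecode: 09:28:07:23.

09:28:07:23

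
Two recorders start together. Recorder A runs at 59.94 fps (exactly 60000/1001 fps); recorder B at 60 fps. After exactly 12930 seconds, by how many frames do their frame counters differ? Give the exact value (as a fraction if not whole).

A emits 60000/1001 × 12930 = 775800000/1001 frames; B emits 60 × 12930 = 775800.
Difference = 775800/1001 frames (≈ 775.0250); B is ahead of A.

775800/1001 frames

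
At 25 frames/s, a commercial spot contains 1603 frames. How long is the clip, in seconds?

Running time = 1603 / (25) = 64.12 s.

64.12 seconds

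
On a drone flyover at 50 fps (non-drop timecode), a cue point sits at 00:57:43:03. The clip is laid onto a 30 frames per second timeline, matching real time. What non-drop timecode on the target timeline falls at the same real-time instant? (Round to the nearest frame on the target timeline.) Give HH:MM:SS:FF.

Source frame index: (0×3600 + 57×60 + 43) × 50 + 3 = 173153.
Real time: 173153 / (50) = 173153/50 s.
Target frame: (173153/50) × (30) = 519459/5 ≈ 103891.800 → 103892.
At 30 labels/s: frame 103892 → 00:57:43:02.

00:57:43:02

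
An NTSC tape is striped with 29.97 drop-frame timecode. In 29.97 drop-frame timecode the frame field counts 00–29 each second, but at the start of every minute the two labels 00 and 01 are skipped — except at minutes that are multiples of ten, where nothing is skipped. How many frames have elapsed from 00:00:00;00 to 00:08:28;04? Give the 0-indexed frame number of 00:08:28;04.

15228

As if non-drop at 30 labels/s: (0 × 3600 + 8 × 60 + 28) × 30 + 4 = 15244.
Minute boundaries passed: 8; those not divisible by 10: 8 − 0 = 8; dropped labels = 2 × 8 = 16.
Actual frame index = 15244 − 16 = 15228.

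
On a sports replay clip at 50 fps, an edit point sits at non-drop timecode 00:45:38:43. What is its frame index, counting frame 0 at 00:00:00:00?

Total seconds to the label: (0 × 3600 + 45 × 60 + 38) = 2738.
Frame index = 2738 × 50 + 43 = 136943.

frame 136943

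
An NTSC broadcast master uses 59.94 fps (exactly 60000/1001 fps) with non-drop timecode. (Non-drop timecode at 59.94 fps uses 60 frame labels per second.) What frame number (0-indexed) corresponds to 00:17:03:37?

Total seconds to the label: (0 × 3600 + 17 × 60 + 3) = 1023.
Frame index = 1023 × 60 + 37 = 61417.

frame 61417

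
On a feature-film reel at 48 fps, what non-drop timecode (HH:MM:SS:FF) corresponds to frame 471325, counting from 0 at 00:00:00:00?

02:43:39:13

471325 ÷ 48 = 9819 full seconds, remainder 13 frames.
9819 s = 2 h 43 min 39 s.
Timecode: 02:43:39:13.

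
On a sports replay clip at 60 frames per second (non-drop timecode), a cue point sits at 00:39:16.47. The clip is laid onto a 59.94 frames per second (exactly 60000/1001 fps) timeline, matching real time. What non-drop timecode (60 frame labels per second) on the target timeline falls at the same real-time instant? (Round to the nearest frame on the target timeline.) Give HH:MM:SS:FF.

Source frame index: (0×3600 + 39×60 + 16) × 60 + 47 = 141407.
Real time: 141407 / (60) = 141407/60 s.
Target frame: (141407/60) × (60000/1001) = 20201000/143 ≈ 141265.734 → 141266.
At 60 labels/s: frame 141266 → 00:39:14:26.

00:39:14:26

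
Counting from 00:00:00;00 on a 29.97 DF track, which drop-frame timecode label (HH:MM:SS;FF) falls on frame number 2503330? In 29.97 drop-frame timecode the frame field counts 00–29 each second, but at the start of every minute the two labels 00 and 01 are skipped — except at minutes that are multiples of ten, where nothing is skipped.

23:12:07;26

Each 10-minute DF block holds 10 × 60 × 30 − 9 × 2 = 17982 frames. 2503330 ÷ 17982 → 139 full blocks, remainder 3832.
Within the partial block the first minute is 1800 frames and each further minute 1798, so 2 further minute boundaries passed. Total skipped labels = 18 × 139 + 2 × 2 = 2506.
Non-drop label index = 2503330 + 2506 = 2505836; at 30 labels/s that is 23:12:07:26, i.e. DF 23:12:07;26.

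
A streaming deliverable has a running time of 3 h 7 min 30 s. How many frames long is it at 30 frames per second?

337500 frames

3 h 7 min 30 s = 11250 s.
Frames = 11250 × 30 = 337500.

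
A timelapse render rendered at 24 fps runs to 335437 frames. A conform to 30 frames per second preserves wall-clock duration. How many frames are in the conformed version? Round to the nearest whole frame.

Frames at target rate = 335437 × (30) / (24) = 1677185/4 ≈ 419296.250.
Nearest whole frame: 419296.

419296 frames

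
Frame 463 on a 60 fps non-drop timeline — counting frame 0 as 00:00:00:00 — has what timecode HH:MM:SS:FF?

463 ÷ 60 = 7 full seconds, remainder 43 frames.
7 s = 0 h 0 min 7 s.
Timecode: 00:00:07:43.

00:00:07:43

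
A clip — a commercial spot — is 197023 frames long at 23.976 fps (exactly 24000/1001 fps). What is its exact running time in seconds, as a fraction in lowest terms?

197220023/24000 seconds

Running time = 197023 ÷ (24000/1001) = 197023 × 1001/24000 = 197220023/24000 s.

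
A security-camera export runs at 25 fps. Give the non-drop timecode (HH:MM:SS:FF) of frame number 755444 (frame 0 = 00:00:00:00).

755444 ÷ 25 = 30217 full seconds, remainder 19 frames.
30217 s = 8 h 23 min 37 s.
Timecode: 08:23:37:19.

08:23:37:19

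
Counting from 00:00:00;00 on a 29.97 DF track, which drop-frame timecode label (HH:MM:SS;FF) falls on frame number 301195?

02:47:29;27

Ten DF minutes hold 17982 frames, so frame 301195 lies in block 16 (frames 287712–305693) with 13483 frames into that block.
The block's first minute is 1800 frames and the rest 1798 each; 13483 frames reaches minute 7, so 16 × 18 + 7 × 2 = 302 labels have been skipped so far.
Adding those back, label number 301195 + 302 = 301497 at 30 labels/s is 10049 s + 27 f = 2 h 47 min 29 s frame 27, i.e. 02:47:29;27.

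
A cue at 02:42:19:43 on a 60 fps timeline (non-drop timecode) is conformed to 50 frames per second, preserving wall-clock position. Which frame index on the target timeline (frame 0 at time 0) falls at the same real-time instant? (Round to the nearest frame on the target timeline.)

frame 486986

Source frame index: (2×3600 + 42×60 + 19) × 60 + 43 = 584383.
Real time: 584383 / (60) = 584383/60 s.
Target frame: (584383/60) × (50) = 2921915/6 ≈ 486985.833 → 486986.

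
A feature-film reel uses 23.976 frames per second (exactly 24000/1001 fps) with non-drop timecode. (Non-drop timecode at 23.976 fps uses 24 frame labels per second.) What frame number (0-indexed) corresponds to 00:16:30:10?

Total seconds to the label: (0 × 3600 + 16 × 60 + 30) = 990.
Frame index = 990 × 24 + 10 = 23770.

23770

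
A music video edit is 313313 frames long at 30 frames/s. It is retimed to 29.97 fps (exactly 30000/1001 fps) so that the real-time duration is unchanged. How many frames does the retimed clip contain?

Target frames = source frames × (target rate / source rate) = 313313 × (30000/1001)/(30) = 313313 × 1000/1001 = 313000.

313000 frames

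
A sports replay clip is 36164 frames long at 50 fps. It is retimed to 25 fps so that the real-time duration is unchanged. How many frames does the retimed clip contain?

Frames at target rate = 36164 × (25) / (50) = 18082.

18082 frames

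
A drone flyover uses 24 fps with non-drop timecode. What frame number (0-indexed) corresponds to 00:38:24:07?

55303

Total seconds to the label: (0 × 3600 + 38 × 60 + 24) = 2304.
Frame index = 2304 × 24 + 7 = 55303.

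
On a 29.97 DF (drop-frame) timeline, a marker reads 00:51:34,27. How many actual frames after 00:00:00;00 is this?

Complete 10-minute blocks: 5, each 17982 frames → 89910.
Remaining 1 whole minute in the current block: 1800 + 0 × 1798 = 1800 frames.
Within the current minute: 34 × 30 + 27 − 2 = 1045 (labels ;00/;01 skipped at this minute). Total = 89910 + 1800 + 1045 = 92755.

92755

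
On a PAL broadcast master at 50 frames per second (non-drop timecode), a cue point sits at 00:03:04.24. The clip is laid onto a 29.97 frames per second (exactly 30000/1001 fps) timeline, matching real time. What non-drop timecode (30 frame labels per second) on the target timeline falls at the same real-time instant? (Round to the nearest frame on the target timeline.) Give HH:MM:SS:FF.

00:03:04:09

Source frame index: (0×3600 + 3×60 + 4) × 50 + 24 = 9224.
Real time: 9224 / (50) = 4612/25 s.
Target frame: (4612/25) × (30000/1001) = 5534400/1001 ≈ 5528.871 → 5529.
At 30 labels/s: frame 5529 → 00:03:04:09.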